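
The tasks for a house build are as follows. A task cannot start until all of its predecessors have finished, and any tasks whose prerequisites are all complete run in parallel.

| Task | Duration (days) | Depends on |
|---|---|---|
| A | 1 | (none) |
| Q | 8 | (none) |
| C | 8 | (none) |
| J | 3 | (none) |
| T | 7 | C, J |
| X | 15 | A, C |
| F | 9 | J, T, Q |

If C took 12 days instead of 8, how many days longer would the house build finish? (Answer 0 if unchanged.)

Critical path before the change: C→T→F = 8+7+9 = 24 giving 24 days.
C lies on that path, so at 12 days the path becomes 28 days.
No other chain overtakes it, so the finish is 28 days.
Change in finish: 28 − 24 = +4 days.

4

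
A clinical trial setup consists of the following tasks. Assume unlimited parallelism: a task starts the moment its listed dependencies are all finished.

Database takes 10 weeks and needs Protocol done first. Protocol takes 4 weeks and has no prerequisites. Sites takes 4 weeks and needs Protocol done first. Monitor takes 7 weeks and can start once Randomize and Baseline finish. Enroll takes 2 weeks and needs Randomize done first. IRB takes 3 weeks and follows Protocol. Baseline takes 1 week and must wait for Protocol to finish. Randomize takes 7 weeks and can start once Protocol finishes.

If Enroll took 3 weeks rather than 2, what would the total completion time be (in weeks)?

Critical path before the change: Protocol→Randomize→Monitor = 4+7+7 = 18 giving 18 weeks.
Enroll has 5 weeks of float (longest path through it is 13).
No other chain overtakes it, so the finish is 18 weeks.

18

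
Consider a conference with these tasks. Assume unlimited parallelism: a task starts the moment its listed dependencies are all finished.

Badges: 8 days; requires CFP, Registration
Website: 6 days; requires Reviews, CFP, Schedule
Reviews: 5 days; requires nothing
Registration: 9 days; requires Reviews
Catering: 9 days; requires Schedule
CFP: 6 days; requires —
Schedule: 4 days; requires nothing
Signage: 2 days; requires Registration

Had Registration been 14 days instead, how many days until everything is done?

As given, the longest chain is Reviews→Registration→Badges = 5+9+8 = 22, so the finish is 22 days.
Since Registration is critical, the +5 change carries straight to that chain (now 27 days).
The critical path is still Reviews→Registration→Badges; finish is now 27 days.

27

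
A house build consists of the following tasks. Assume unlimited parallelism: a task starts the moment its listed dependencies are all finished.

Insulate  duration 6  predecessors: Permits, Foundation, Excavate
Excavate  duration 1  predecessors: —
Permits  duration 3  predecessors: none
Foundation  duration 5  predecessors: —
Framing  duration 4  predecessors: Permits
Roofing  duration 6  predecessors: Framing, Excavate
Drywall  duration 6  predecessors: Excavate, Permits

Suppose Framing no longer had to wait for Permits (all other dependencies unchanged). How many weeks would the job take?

11

Before: longest chain Permits→Framing→Roofing = 3+4+6 = 13, finish 13.
Without Permits→Framing, Framing's earliest start moves from 3 to 0.
After: Foundation→Insulate = 5+6 = 11 → 11 weeks.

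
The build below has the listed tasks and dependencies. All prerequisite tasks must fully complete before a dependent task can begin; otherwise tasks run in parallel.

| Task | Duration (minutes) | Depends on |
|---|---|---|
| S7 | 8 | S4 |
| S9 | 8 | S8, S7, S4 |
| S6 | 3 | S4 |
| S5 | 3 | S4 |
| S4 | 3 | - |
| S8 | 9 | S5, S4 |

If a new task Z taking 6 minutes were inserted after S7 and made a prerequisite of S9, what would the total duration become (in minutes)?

Originally the schedule takes 23 minutes.
With Z inserted, S9 now waits for max(S8, S7, S4, Z).
New critical path: S4→S7→Z→S9 = 3+8+6+8 = 25 ⇒ 25 minutes.

25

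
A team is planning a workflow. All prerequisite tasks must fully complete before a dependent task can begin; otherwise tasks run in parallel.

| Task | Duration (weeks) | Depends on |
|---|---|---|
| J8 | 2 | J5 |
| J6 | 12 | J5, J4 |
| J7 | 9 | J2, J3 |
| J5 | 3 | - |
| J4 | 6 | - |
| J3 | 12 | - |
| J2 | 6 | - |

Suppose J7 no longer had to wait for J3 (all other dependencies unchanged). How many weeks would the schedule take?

Original critical path: J3→J7 = 12+9 = 21 ⇒ 21 weeks.
Without J3→J7, J7's earliest start moves from 12 to 6.
The longest chain is now J4→J6 = 6+12 = 18, so the schedule takes 18 weeks.

18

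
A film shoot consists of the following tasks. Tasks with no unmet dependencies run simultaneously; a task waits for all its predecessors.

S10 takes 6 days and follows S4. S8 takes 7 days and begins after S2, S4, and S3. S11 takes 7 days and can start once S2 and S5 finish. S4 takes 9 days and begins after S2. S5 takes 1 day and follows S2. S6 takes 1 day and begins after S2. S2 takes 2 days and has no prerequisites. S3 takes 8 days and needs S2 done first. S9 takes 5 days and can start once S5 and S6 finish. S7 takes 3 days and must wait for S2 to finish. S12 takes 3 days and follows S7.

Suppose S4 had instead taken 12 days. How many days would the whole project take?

Actual critical path: S2→S4→S8 = 2+9+7 = 18 ⇒ 18 days.
S4 lies on that path, so at 12 days the path becomes 21 days.
The critical path is still S2→S4→S8; finish is now 21 days.

21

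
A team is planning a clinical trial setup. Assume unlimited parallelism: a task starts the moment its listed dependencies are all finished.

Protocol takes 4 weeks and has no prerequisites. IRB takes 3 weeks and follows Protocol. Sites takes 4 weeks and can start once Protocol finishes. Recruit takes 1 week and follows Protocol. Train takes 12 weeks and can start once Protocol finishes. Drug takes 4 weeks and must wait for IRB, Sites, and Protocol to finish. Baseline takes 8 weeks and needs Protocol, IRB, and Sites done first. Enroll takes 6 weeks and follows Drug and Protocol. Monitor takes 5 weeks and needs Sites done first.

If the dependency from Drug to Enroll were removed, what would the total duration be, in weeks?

16

Before: longest chain Protocol→Sites→Drug→Enroll = 4+4+4+6 = 18, finish 18.
Without Drug→Enroll, Enroll's earliest start moves from 12 to 4.
The longest chain is now Protocol→Sites→Baseline = 4+4+8 = 16, so the job takes 16 weeks.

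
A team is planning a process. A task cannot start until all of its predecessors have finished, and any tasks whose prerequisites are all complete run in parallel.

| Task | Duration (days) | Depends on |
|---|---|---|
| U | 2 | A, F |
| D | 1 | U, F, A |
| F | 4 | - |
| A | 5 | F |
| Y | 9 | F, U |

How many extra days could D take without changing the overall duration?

8

The longest chain is F→A→U→Y = 4+5+2+9 = 20; overall finish 20 days.
The longest chain containing D totals 12 days.
Float = 20 − 12 = 8.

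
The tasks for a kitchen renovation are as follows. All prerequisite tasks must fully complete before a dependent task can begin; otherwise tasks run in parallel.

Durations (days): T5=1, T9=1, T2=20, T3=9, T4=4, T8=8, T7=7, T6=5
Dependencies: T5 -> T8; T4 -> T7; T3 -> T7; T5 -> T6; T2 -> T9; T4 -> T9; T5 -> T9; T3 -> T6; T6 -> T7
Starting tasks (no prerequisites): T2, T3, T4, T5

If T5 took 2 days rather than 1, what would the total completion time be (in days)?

21

Actual critical path: T2→T9 = 20+1 = 21 ⇒ 21 days.
T5 has 8 days of float (longest path through it is 13).
No other chain overtakes it, so the finish is 21 days.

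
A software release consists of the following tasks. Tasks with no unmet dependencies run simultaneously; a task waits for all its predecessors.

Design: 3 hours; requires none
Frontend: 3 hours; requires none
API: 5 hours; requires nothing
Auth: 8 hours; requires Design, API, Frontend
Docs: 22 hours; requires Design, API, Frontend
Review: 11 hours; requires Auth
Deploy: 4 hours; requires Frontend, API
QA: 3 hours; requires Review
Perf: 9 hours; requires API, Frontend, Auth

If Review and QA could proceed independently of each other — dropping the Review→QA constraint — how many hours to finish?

27

Original critical path: API→Auth→Review→QA = 5+8+11+3 = 27 ⇒ 27 hours.
Without Review→QA, QA's earliest start moves from 24 to 0.
New critical path: API→Docs = 5+22 = 27 ⇒ 27 hours.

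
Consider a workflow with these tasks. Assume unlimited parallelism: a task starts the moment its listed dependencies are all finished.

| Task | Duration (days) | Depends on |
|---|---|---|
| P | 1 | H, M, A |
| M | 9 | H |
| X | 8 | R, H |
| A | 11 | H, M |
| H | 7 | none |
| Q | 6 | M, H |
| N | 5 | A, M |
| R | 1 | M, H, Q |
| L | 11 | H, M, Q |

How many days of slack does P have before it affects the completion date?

5

H→M→Q→L = 7+9+6+11 = 33 sets the makespan at 33 days.
Longest path through P: 28 days (earliest finish 28, latest finish 33).
Slack of P = 32 − 27 = 5 days.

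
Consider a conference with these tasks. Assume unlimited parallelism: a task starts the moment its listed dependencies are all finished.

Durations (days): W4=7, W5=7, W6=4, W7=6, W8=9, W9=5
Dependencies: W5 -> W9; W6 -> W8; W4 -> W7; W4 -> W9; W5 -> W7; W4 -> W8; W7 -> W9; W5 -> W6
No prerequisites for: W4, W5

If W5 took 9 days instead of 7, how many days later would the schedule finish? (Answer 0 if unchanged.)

Baseline: W5→W6→W8 = 7+4+9 = 20 → 20 days.
Since W5 is critical, the +2 change carries straight to that chain (now 22 days).
No other chain overtakes it, so the finish is 22 days.
Change in finish: 22 − 20 = +2 days.

2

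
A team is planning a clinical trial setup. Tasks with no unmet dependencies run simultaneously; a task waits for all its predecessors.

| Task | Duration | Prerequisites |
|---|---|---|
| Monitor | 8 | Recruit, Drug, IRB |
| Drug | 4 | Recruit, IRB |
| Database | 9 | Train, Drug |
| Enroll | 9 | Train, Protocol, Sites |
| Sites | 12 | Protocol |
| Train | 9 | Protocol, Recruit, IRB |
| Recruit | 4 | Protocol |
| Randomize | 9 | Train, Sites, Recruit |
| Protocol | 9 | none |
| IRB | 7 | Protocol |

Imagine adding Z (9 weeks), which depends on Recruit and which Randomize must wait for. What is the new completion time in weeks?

34

Originally the schedule takes 34 weeks.
With Z inserted, Randomize now waits for max(Train, Sites, Recruit, Z).
New critical path: Protocol→IRB→Train→Randomize = 9+7+9+9 = 34 ⇒ 34 weeks.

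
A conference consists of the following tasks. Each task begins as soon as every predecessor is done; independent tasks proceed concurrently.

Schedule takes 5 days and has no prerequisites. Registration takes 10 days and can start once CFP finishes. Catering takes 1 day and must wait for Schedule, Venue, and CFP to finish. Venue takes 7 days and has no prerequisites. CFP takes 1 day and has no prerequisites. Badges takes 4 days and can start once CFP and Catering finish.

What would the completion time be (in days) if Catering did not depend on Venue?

11

With the dependency in place, Venue→Catering→Badges = 7+1+4 = 12 sets the finish at 12 days.
Without Venue→Catering, Catering's earliest start moves from 7 to 5.
New critical path: CFP→Registration = 1+10 = 11 ⇒ 11 days.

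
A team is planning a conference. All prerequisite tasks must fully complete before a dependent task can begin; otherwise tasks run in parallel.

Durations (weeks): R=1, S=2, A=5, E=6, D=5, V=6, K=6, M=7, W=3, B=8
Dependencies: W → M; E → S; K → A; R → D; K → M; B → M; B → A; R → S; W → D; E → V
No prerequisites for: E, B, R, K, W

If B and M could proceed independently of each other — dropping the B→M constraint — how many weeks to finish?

Before: longest chain B→M = 8+7 = 15, finish 15.
Without B→M, M's earliest start moves from 8 to 6.
New critical path: B→A = 8+5 = 13 ⇒ 13 weeks.

13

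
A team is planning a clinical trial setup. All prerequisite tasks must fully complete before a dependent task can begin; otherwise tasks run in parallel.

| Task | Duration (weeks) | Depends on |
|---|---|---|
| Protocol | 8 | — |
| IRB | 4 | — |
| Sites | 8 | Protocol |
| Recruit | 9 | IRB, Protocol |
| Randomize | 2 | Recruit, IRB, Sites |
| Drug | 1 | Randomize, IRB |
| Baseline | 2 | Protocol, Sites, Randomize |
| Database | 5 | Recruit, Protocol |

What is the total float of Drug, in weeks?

The longest chain is Protocol→Recruit→Database = 8+9+5 = 22; overall finish 22 weeks.
Longest path through Drug: 20 weeks (earliest finish 20, latest finish 22).
Slack of Drug = 21 − 19 = 2 weeks.

2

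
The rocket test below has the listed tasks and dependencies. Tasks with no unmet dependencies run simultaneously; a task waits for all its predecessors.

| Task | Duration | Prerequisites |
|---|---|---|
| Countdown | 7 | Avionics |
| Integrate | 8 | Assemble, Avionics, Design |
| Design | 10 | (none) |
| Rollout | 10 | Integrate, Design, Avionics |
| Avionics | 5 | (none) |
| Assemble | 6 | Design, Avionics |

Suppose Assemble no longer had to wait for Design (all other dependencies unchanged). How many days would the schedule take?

29

Before: longest chain Design→Assemble→Integrate→Rollout = 10+6+8+10 = 34, finish 34.
Without Design→Assemble, Assemble's earliest start moves from 10 to 5.
After: Avionics→Assemble→Integrate→Rollout = 5+6+8+10 = 29 → 29 days.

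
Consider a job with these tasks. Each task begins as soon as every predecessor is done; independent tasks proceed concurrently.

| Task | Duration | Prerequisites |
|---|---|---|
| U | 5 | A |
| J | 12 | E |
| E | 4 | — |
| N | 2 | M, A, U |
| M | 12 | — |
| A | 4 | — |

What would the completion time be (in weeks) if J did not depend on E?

Original critical path: E→J = 4+12 = 16 ⇒ 16 weeks.
Without E→J, J's earliest start moves from 4 to 0.
The longest chain is now M→N = 12+2 = 14, so the job takes 14 weeks.

14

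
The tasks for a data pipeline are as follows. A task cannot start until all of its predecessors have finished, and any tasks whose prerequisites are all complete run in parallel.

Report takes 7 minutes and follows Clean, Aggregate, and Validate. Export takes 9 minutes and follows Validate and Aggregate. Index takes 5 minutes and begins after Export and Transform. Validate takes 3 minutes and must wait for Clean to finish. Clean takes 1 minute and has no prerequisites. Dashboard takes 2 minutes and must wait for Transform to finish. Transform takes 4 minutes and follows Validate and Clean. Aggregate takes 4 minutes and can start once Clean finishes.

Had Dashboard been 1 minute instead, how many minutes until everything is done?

Critical path before the change: Clean→Aggregate→Export→Index = 1+4+9+5 = 19 giving 19 minutes.
Dashboard has 9 minutes of float (longest path through it is 10).
That remains the longest chain; total 19 minutes.

19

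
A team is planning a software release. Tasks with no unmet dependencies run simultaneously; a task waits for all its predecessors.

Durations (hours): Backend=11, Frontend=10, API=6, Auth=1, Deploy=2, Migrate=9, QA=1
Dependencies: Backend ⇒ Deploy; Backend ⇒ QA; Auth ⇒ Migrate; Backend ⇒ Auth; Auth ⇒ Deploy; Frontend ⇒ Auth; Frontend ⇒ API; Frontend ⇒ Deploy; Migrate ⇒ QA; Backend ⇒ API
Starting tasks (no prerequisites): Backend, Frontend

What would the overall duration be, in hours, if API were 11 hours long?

Baseline: Backend→Auth→Migrate→QA = 11+1+9+1 = 22 → 22 hours.
The longest path through API is only 17 hours, so API has float 5.
The binding chain switches to Backend→API = 11+11 = 22; finish 22 hours.

22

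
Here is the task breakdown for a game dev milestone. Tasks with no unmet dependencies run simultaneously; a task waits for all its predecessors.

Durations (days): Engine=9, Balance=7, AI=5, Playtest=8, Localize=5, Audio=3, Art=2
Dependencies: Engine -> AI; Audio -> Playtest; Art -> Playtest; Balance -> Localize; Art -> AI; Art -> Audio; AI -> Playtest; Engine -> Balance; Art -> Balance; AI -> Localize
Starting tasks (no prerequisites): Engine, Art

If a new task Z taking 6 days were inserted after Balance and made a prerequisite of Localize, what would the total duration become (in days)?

27

Originally the plan takes 22 days.
With Z inserted, Localize now waits for max(AI, Balance, Z).
New critical path: Engine→Balance→Z→Localize = 9+7+6+5 = 27 ⇒ 27 days.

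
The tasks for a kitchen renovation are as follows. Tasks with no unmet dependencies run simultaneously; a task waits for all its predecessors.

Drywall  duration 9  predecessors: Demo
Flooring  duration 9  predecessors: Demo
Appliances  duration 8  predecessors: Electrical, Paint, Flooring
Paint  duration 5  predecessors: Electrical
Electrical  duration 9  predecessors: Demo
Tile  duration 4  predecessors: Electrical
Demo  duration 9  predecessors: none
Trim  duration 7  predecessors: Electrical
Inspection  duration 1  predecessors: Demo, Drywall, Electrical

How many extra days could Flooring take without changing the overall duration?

5

Critical path: Demo→Electrical→Paint→Appliances = 9+9+5+8 = 31, so the finish is 31 days.
The longest chain containing Flooring totals 26 days.
So Flooring can slip 23 − 18 = 5 days.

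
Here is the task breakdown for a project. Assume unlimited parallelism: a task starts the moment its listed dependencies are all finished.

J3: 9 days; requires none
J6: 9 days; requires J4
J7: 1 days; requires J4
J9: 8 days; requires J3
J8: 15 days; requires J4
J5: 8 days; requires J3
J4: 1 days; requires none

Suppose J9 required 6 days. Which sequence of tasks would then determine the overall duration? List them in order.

J3, J5

Actual critical path: J3→J9 = 9+8 = 17 ⇒ 17 days.
J9 is on the critical path; changing it to 6 makes that path 15 days.
New critical path: J3→J5 = 9+8 = 17 ⇒ 17 days.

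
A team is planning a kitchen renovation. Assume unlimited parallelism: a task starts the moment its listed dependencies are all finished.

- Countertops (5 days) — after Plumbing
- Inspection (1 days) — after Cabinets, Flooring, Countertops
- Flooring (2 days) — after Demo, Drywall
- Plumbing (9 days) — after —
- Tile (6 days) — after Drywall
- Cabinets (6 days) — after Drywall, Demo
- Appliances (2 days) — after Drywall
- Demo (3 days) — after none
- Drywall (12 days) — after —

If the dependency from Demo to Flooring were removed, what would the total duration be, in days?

Original critical path: Drywall→Cabinets→Inspection = 12+6+1 = 19 ⇒ 19 days.
Dropping Demo→Flooring doesn't change Flooring's earliest start (12); another predecessor still binds.
The longest chain is now Drywall→Cabinets→Inspection = 12+6+1 = 19, so the project takes 19 days.

19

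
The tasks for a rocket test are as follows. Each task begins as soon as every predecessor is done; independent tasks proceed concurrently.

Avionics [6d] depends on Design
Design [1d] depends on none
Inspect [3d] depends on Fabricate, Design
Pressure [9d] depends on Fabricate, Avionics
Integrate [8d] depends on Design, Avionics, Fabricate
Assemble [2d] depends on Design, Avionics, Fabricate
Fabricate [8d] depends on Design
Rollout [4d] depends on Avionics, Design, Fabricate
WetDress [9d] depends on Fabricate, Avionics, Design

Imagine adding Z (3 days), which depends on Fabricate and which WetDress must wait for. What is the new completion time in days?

21

Originally the job takes 18 days.
With Z inserted, WetDress now waits for max(Fabricate, Avionics, Design, Z).
New critical path: Design→Fabricate→Z→WetDress = 1+8+3+9 = 21 ⇒ 21 days.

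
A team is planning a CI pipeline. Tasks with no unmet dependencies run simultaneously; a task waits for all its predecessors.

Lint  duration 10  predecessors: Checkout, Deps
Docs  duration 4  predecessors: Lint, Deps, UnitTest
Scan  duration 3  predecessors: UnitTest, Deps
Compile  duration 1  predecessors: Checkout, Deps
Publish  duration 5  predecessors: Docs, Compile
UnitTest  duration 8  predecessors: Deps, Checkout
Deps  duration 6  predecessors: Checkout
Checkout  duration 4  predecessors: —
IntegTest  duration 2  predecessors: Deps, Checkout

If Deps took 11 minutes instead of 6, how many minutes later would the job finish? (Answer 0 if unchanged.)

5

Critical path before the change: Checkout→Deps→Lint→Docs→Publish = 4+6+10+4+5 = 29 giving 29 minutes.
Deps is on the critical path; changing it to 11 makes that path 34 minutes.
The critical path is still Checkout→Deps→Lint→Docs→Publish; finish is now 34 minutes.
Change in finish: 34 − 29 = +5 minutes.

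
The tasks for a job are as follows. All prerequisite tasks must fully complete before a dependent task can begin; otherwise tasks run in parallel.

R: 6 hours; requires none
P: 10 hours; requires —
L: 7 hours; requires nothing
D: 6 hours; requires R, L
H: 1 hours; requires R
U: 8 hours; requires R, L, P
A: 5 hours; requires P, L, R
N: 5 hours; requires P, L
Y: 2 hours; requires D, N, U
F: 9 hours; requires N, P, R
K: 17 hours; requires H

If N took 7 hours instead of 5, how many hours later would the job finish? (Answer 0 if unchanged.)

Critical path before the change: P→N→F = 10+5+9 = 24 giving 24 hours.
N is on the critical path; changing it to 7 makes that path 26 hours.
That remains the longest chain; total 26 hours.
Change in finish: 26 − 24 = +2 hours.

2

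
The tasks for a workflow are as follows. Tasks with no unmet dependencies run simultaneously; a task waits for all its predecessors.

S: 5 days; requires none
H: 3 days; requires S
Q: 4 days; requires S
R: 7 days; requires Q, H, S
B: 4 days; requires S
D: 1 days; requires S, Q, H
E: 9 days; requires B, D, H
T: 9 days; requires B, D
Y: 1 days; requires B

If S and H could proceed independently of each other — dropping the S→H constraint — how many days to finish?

With the dependency in place, S→Q→D→E = 5+4+1+9 = 19 sets the finish at 19 days.
Without S→H, H's earliest start moves from 5 to 0.
New critical path: S→Q→D→E = 5+4+1+9 = 19 ⇒ 19 days.

19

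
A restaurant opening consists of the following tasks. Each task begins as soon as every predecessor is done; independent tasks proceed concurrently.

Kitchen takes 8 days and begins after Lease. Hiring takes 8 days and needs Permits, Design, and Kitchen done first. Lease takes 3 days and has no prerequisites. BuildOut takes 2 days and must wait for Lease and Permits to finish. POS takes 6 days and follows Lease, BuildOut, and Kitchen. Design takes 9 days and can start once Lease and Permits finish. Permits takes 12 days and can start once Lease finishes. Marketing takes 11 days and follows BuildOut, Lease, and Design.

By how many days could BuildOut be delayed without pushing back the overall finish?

Lease→Permits→Design→Marketing = 3+12+9+11 = 35 sets the makespan at 35 days.
BuildOut finishes as early as 17 and must finish by 24.
So BuildOut can slip 24 − 17 = 7 days.

7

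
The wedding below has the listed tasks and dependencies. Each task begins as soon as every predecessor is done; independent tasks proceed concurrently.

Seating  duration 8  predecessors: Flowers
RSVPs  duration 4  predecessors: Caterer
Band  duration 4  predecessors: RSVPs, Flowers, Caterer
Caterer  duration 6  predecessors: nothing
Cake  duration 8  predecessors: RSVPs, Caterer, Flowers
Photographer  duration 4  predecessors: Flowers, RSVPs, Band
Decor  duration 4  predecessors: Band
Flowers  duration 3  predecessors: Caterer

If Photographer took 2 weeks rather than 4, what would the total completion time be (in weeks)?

Actual critical path: Caterer→RSVPs→Band→Photographer = 6+4+4+4 = 18 ⇒ 18 weeks.
Since Photographer is critical, the -2 change carries straight to that chain (now 16 weeks).
New critical path: Caterer→RSVPs→Cake = 6+4+8 = 18 ⇒ 18 weeks.

18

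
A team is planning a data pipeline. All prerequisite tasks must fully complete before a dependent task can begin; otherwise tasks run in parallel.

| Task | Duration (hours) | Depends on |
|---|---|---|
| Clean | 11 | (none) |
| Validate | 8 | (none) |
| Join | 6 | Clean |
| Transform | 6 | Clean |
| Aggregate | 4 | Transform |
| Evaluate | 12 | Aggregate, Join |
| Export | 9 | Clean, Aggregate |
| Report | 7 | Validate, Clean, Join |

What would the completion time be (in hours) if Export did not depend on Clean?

With the dependency in place, Clean→Transform→Aggregate→Evaluate = 11+6+4+12 = 33 sets the finish at 33 hours.
Dropping Clean→Export doesn't change Export's earliest start (21); another predecessor still binds.
New critical path: Clean→Transform→Aggregate→Evaluate = 11+6+4+12 = 33 ⇒ 33 hours.

33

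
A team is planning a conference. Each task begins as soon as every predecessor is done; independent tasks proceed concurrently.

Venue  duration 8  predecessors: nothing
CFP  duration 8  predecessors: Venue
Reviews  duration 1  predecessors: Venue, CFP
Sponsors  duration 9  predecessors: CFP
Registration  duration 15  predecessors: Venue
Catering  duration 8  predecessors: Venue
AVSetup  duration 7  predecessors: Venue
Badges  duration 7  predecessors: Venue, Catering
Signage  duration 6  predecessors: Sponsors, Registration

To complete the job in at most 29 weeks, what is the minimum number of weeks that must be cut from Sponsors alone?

Current finish: 31 weeks; target: 29.
Sponsors is on every critical path, so each week cut from Sponsors cuts the finish by one (this holds down to a finish of 29).
Need 31 − 29 = 2 weeks off Sponsors → Sponsors becomes 7 weeks, finish becomes 29.

2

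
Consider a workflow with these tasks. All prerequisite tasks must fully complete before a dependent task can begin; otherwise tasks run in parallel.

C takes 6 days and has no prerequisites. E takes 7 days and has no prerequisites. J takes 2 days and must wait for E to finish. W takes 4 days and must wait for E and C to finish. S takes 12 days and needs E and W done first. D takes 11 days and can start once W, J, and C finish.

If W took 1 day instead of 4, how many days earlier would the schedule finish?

3

As given, the longest chain is E→W→S = 7+4+12 = 23, so the finish is 23 days.
W is on the critical path; changing it to 1 makes that path 20 days.
Now E→J→D = 7+2+11 = 20 is longest, so the finish becomes 20 days.
Change in finish: 20 − 23 = -3 days.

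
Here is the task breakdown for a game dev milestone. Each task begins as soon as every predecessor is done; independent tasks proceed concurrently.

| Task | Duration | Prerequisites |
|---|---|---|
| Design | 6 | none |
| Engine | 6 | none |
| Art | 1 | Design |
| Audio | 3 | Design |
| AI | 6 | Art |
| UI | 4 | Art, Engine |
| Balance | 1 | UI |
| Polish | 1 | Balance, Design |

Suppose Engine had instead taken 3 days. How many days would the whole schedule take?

As given, the longest chain is Design→Art→AI = 6+1+6 = 13, so the finish is 13 days.
The longest path through Engine is only 12 days, so Engine has float 1.
That remains the longest chain; total 13 days.

13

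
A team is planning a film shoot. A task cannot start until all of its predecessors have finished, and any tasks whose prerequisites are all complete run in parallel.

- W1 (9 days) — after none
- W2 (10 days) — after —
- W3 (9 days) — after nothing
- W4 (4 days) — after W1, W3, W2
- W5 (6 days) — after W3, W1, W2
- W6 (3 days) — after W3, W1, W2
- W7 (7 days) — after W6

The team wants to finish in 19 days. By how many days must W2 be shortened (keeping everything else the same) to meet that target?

Current finish: 20 days; target: 19.
W2 is on every critical path, so each day cut from W2 cuts the finish by one (this holds down to a finish of 19).
Need 20 − 19 = 1 day off W2 → W2 becomes 9 days, finish becomes 19.

1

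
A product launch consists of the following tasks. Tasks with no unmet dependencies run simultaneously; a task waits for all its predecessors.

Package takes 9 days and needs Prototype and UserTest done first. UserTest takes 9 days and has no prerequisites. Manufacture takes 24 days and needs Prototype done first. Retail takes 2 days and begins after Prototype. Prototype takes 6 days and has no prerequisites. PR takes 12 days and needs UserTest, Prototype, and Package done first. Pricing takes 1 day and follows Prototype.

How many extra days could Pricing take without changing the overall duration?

Critical path: Prototype→Manufacture = 6+24 = 30, so the finish is 30 days.
Pricing finishes as early as 7 and must finish by 30.
Float = 30 − 7 = 23.

23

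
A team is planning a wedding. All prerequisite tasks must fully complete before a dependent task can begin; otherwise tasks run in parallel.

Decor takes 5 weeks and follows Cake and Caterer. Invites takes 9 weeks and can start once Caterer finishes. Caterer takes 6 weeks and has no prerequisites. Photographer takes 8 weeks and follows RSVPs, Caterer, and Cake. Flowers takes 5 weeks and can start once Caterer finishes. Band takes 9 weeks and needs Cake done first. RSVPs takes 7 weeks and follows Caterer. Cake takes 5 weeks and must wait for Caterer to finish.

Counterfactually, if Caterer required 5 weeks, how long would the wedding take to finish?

20

Baseline: Caterer→RSVPs→Photographer = 6+7+8 = 21 → 21 weeks.
Caterer is on the critical path; changing it to 5 makes that path 20 weeks.
No other chain overtakes it, so the finish is 20 weeks.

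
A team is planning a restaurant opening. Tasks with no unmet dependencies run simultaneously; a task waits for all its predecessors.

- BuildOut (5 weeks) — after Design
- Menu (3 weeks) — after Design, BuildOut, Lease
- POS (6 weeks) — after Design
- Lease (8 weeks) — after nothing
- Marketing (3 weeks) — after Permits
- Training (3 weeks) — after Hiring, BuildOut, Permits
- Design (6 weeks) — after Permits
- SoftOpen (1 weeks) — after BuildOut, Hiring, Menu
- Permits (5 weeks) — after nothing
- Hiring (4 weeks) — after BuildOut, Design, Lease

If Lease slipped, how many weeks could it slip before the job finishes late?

Critical path: Permits→Design→BuildOut→Hiring→Training = 5+6+5+4+3 = 23, so the finish is 23 weeks.
Longest path through Lease: 15 weeks (earliest finish 8, latest finish 16).
Slack of Lease = 8 − 0 = 8 weeks.

8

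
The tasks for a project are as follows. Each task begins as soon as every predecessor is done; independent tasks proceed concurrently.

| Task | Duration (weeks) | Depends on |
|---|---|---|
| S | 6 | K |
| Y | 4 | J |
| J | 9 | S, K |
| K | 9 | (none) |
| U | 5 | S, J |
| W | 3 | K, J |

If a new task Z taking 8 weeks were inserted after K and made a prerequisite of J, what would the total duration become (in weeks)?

Originally the project takes 29 weeks.
With Z inserted, J now waits for max(S, K, Z).
New critical path: K→Z→J→U = 9+8+9+5 = 31 ⇒ 31 weeks.

31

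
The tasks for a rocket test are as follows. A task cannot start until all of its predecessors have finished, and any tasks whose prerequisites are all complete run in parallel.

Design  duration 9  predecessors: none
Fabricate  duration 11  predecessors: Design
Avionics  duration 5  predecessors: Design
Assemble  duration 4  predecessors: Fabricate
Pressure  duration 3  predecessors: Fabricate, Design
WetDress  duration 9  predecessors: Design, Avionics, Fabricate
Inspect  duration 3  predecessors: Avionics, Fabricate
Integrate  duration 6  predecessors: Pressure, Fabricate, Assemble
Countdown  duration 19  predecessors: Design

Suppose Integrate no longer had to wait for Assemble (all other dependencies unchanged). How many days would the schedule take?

Before: longest chain Design→Fabricate→Assemble→Integrate = 9+11+4+6 = 30, finish 30.
Without Assemble→Integrate, Integrate's earliest start moves from 24 to 23.
New critical path: Design→Fabricate→Pressure→Integrate = 9+11+3+6 = 29 ⇒ 29 days.

29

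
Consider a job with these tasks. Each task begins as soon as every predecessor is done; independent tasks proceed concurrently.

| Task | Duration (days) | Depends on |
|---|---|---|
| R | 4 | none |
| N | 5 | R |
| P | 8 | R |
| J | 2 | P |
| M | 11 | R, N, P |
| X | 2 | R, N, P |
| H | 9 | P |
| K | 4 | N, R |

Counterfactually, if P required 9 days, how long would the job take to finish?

Baseline: R→P→M = 4+8+11 = 23 → 23 days.
P lies on that path, so at 9 days the path becomes 24 days.
No other chain overtakes it, so the finish is 24 days.

24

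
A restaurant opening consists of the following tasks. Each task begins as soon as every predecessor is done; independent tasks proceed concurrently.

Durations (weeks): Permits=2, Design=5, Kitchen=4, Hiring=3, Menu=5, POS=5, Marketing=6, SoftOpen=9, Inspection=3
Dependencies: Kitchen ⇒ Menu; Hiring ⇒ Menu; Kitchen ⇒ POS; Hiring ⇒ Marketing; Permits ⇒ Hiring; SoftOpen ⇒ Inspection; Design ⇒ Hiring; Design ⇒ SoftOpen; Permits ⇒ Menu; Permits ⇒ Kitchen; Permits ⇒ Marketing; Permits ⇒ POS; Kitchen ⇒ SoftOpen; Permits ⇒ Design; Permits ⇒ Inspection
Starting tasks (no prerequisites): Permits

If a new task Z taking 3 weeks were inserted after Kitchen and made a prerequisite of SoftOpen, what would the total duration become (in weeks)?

21

Originally the plan takes 19 weeks.
With Z inserted, SoftOpen now waits for max(Design, Kitchen, Z).
New critical path: Permits→Kitchen→Z→SoftOpen→Inspection = 2+4+3+9+3 = 21 ⇒ 21 weeks.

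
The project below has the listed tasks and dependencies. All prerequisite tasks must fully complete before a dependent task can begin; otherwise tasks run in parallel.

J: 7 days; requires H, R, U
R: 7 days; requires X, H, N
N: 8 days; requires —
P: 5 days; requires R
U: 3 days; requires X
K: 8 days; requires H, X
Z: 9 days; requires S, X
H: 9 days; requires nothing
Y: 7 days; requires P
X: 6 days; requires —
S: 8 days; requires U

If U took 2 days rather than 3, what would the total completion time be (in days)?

28

The binding path is H→R→P→Y = 9+7+5+7 = 28; finish at 28 days.
The longest path through U is only 26 days, so U has float 2.
No other chain overtakes it, so the finish is 28 days.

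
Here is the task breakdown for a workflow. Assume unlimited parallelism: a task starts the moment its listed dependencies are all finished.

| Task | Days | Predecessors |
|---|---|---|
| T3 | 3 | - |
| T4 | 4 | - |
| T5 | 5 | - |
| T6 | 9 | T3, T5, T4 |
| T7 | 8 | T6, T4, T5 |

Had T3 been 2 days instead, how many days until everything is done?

Critical path before the change: T5→T6→T7 = 5+9+8 = 22 giving 22 days.
The longest path through T3 is only 20 days, so T3 has float 2.
The critical path is still T5→T6→T7; finish is now 22 days.

22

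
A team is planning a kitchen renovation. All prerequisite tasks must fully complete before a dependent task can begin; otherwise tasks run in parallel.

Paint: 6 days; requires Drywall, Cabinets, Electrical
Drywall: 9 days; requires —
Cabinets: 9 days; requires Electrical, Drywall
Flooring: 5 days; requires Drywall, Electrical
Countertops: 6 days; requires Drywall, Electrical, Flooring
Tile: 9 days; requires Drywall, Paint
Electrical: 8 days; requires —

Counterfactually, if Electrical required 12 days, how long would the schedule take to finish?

Baseline: Drywall→Cabinets→Paint→Tile = 9+9+6+9 = 33 → 33 days.
Electrical is off the critical path — its longest chain is 32 days, giving 1 of slack.
Now Electrical→Cabinets→Paint→Tile = 12+9+6+9 = 36 is longest, so the finish becomes 36 days.

36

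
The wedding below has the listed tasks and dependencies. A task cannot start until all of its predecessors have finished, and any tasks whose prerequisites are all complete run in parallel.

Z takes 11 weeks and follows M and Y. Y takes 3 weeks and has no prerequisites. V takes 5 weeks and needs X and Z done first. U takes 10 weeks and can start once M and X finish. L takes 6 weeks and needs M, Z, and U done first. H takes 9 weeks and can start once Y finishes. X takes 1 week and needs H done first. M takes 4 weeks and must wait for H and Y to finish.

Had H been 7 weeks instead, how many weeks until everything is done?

31

Baseline: Y→H→M→Z→L = 3+9+4+11+6 = 33 → 33 weeks.
H lies on that path, so at 7 weeks the path becomes 31 weeks.
That remains the longest chain; total 31 weeks.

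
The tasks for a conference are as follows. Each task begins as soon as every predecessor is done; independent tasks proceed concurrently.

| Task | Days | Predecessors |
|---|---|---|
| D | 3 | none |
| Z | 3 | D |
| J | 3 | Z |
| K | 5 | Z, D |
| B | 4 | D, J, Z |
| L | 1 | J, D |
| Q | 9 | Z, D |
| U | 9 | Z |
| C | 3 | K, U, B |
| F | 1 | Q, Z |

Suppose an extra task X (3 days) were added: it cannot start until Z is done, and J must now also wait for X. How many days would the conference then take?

Originally the conference takes 18 days.
With X inserted, J now waits for max(Z, X).
New critical path: D→Z→X→J→B→C = 3+3+3+3+4+3 = 19 ⇒ 19 days.

19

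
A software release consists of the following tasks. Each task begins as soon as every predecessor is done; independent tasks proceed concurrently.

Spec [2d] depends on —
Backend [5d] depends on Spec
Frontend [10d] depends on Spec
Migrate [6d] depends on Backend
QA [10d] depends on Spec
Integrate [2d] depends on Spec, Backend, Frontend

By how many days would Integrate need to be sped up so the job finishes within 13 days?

1

Current finish: 14 days; target: 13.
Integrate is on every critical path, so each day cut from Integrate cuts the finish by one (this holds down to a finish of 13).
Need 14 − 13 = 1 day off Integrate → Integrate becomes 1 day, finish becomes 13.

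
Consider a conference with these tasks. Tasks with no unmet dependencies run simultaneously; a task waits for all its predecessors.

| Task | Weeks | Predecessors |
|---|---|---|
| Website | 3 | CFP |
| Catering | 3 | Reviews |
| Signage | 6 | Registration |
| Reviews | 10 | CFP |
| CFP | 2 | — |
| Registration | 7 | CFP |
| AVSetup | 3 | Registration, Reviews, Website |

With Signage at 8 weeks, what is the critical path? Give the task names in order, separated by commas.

Critical path before the change: CFP→Registration→Signage = 2+7+6 = 15 giving 15 weeks.
Signage is on the critical path; changing it to 8 makes that path 17 weeks.
The critical path is still CFP→Registration→Signage; finish is now 17 weeks.

CFP, Registration, Signage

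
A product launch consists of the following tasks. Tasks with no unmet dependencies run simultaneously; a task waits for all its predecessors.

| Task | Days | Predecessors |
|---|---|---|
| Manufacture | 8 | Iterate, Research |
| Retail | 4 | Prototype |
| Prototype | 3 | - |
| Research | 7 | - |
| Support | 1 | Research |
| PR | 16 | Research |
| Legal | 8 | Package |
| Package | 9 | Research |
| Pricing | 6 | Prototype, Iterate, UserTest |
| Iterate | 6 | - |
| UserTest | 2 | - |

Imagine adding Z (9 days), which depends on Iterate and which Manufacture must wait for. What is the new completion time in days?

24

Originally the project takes 24 days.
With Z inserted, Manufacture now waits for max(Iterate, Research, Z).
New critical path: Research→Package→Legal = 7+9+8 = 24 ⇒ 24 days.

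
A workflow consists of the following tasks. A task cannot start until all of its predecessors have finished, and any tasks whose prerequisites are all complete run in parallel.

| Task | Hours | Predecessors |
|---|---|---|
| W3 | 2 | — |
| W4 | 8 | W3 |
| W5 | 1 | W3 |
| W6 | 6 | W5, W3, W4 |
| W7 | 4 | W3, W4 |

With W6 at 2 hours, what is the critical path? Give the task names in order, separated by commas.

W3, W4, W7

Critical path before the change: W3→W4→W6 = 2+8+6 = 16 giving 16 hours.
W6 lies on that path, so at 2 hours the path becomes 12 hours.
The binding chain switches to W3→W4→W7 = 2+8+4 = 14; finish 14 hours.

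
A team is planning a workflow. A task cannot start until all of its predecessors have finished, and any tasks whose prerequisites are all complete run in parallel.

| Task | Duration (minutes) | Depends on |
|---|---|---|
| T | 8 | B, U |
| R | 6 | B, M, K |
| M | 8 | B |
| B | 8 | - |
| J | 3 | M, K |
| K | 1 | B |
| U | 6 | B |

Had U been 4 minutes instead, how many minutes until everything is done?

As given, the longest chain is B→U→T = 8+6+8 = 22, so the finish is 22 minutes.
U lies on that path, so at 4 minutes the path becomes 20 minutes.
New critical path: B→M→R = 8+8+6 = 22 ⇒ 22 minutes.

22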